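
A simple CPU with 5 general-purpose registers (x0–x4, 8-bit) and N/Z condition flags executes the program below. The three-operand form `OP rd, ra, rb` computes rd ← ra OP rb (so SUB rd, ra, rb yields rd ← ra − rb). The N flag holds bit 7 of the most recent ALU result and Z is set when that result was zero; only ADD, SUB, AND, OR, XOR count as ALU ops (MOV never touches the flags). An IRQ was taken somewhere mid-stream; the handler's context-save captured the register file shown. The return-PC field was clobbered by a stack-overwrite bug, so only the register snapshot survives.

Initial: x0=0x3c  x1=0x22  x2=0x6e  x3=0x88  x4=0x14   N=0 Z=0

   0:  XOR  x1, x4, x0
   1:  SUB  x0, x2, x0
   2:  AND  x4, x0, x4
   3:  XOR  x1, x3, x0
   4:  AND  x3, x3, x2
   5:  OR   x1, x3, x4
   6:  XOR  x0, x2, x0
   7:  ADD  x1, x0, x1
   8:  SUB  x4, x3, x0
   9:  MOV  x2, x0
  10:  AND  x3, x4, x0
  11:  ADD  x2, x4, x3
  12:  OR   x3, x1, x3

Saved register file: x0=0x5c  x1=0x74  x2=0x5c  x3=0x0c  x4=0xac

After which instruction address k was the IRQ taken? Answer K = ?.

K = 10

after  0: x0=0x3c x1=0x28 x2=0x6e x3=0x88 x4=0x14  N=0 Z=0
after  1: x0=0x32 x1=0x28 x2=0x6e x3=0x88 x4=0x14  N=0 Z=0
after  2: x0=0x32 x1=0x28 x2=0x6e x3=0x88 x4=0x10  N=0 Z=0
after  3: x0=0x32 x1=0xba x2=0x6e x3=0x88 x4=0x10  N=1 Z=0
after  4: x0=0x32 x1=0xba x2=0x6e x3=0x08 x4=0x10  N=0 Z=0
after  5: x0=0x32 x1=0x18 x2=0x6e x3=0x08 x4=0x10  N=0 Z=0
after  6: x0=0x5c x1=0x18 x2=0x6e x3=0x08 x4=0x10  N=0 Z=0
after  7: x0=0x5c x1=0x74 x2=0x6e x3=0x08 x4=0x10  N=0 Z=0
after  8: x0=0x5c x1=0x74 x2=0x6e x3=0x08 x4=0xac  N=1 Z=0
after  9: x0=0x5c x1=0x74 x2=0x5c x3=0x08 x4=0xac  N=1 Z=0
after 10: x0=0x5c x1=0x74 x2=0x5c x3=0x0c x4=0xac  N=0 Z=0
-- IRQ taken; context saved, return-PC = 11 --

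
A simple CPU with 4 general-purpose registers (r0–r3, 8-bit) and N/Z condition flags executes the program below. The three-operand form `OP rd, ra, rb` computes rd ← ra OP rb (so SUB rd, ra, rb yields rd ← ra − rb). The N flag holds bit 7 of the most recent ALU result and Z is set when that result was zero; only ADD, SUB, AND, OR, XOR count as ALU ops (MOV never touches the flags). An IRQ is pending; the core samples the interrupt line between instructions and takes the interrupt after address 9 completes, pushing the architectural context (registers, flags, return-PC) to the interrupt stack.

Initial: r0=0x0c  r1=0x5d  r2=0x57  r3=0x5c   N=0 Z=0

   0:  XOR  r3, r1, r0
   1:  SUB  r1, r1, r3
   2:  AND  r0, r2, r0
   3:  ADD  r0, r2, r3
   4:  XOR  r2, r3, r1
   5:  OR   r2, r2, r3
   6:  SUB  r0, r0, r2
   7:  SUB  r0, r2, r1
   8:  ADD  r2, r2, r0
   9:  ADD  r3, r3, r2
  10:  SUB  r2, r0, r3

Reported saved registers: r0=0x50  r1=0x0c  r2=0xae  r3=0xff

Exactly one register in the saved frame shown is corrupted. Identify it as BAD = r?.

BAD = r0

after  0: r0=0x0c r1=0x5d r2=0x57 r3=0x51  N=0 Z=0
after  1: r0=0x0c r1=0x0c r2=0x57 r3=0x51  N=0 Z=0
after  2: r0=0x04 r1=0x0c r2=0x57 r3=0x51  N=0 Z=0
after  3: r0=0xa8 r1=0x0c r2=0x57 r3=0x51  N=1 Z=0
after  4: r0=0xa8 r1=0x0c r2=0x5d r3=0x51  N=0 Z=0
after  5: r0=0xa8 r1=0x0c r2=0x5d r3=0x51  N=0 Z=0
after  6: r0=0x4b r1=0x0c r2=0x5d r3=0x51  N=0 Z=0
after  7: r0=0x51 r1=0x0c r2=0x5d r3=0x51  N=0 Z=0
after  8: r0=0x51 r1=0x0c r2=0xae r3=0x51  N=1 Z=0
after  9: r0=0x51 r1=0x0c r2=0xae r3=0xff  N=1 Z=0
-- IRQ taken; context saved, return-PC = 10 --
mismatch: r0: reported 0x50 vs actual 0x51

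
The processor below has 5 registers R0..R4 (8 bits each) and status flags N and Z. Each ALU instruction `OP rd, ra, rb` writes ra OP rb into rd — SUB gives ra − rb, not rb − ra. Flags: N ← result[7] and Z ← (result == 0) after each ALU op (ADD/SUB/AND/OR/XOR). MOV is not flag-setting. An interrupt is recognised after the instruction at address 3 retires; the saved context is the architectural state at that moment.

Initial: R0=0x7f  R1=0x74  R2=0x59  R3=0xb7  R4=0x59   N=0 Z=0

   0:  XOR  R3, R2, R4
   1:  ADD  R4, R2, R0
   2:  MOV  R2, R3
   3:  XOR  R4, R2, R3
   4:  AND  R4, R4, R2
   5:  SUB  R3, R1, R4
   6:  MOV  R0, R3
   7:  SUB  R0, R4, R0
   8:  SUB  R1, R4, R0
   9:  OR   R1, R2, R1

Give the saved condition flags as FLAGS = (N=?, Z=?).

FLAGS = (N=0, Z=1)

after  0: R0=0x7f R1=0x74 R2=0x59 R3=0x00 R4=0x59  N=0 Z=1
after  1: R0=0x7f R1=0x74 R2=0x59 R3=0x00 R4=0xd8  N=1 Z=0
after  2: R0=0x7f R1=0x74 R2=0x00 R3=0x00 R4=0xd8  N=1 Z=0
after  3: R0=0x7f R1=0x74 R2=0x00 R3=0x00 R4=0x00  N=0 Z=1
-- IRQ taken; context saved, return-PC = 4 --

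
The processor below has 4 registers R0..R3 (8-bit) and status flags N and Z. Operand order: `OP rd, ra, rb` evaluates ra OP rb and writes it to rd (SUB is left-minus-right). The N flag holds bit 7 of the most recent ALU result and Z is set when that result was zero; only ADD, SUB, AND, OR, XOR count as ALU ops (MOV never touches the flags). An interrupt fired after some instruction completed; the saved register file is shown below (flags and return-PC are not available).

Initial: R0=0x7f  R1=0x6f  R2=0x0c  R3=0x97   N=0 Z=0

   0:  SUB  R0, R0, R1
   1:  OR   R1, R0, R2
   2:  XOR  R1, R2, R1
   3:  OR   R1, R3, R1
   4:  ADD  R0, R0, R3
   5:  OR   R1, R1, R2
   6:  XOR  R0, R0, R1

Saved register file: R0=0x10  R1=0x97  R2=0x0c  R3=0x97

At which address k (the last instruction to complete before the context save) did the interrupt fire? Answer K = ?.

after  0: R0=0x10 R1=0x6f R2=0x0c R3=0x97  N=0 Z=0
after  1: R0=0x10 R1=0x1c R2=0x0c R3=0x97  N=0 Z=0
after  2: R0=0x10 R1=0x10 R2=0x0c R3=0x97  N=0 Z=0
after  3: R0=0x10 R1=0x97 R2=0x0c R3=0x97  N=1 Z=0
-- IRQ taken; context saved, return-PC = 4 --

K = 3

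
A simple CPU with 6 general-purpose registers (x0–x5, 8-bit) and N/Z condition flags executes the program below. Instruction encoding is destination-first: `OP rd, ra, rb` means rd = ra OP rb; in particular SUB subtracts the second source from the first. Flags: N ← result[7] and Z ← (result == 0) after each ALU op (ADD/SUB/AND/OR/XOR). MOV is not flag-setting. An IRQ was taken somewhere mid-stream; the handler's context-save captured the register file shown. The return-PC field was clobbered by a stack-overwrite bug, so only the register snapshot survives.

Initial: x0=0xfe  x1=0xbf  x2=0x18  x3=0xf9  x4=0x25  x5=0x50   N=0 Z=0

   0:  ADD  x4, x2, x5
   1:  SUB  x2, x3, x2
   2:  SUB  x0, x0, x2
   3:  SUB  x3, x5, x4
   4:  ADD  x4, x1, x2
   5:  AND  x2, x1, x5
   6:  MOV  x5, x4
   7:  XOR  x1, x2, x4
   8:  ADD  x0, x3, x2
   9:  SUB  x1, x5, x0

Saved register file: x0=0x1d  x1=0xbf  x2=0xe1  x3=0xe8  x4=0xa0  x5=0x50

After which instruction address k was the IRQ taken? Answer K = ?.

after  0: x0=0xfe x1=0xbf x2=0x18 x3=0xf9 x4=0x68 x5=0x50  N=0 Z=0
after  1: x0=0xfe x1=0xbf x2=0xe1 x3=0xf9 x4=0x68 x5=0x50  N=1 Z=0
after  2: x0=0x1d x1=0xbf x2=0xe1 x3=0xf9 x4=0x68 x5=0x50  N=0 Z=0
after  3: x0=0x1d x1=0xbf x2=0xe1 x3=0xe8 x4=0x68 x5=0x50  N=1 Z=0
after  4: x0=0x1d x1=0xbf x2=0xe1 x3=0xe8 x4=0xa0 x5=0x50  N=1 Z=0
-- IRQ taken; context saved, return-PC = 5 --

K = 4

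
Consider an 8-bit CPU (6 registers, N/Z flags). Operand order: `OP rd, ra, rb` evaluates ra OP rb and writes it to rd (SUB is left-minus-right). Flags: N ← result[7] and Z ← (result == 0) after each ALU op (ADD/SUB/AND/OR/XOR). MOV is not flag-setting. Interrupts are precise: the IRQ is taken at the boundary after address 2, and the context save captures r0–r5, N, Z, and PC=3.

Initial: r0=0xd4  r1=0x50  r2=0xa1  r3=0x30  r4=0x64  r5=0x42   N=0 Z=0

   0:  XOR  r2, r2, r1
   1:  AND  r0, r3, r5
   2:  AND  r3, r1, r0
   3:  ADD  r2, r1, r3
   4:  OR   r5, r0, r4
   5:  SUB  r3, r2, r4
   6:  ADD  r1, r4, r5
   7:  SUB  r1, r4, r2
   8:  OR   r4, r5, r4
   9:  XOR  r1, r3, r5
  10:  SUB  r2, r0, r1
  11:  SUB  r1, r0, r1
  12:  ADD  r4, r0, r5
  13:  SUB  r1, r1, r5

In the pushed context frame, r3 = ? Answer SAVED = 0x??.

SAVED = 0x00

after  0: r0=0xd4 r1=0x50 r2=0xf1 r3=0x30 r4=0x64 r5=0x42  N=1 Z=0
after  1: r0=0x00 r1=0x50 r2=0xf1 r3=0x30 r4=0x64 r5=0x42  N=0 Z=1
after  2: r0=0x00 r1=0x50 r2=0xf1 r3=0x00 r4=0x64 r5=0x42  N=0 Z=1
-- IRQ taken; context saved, return-PC = 3 --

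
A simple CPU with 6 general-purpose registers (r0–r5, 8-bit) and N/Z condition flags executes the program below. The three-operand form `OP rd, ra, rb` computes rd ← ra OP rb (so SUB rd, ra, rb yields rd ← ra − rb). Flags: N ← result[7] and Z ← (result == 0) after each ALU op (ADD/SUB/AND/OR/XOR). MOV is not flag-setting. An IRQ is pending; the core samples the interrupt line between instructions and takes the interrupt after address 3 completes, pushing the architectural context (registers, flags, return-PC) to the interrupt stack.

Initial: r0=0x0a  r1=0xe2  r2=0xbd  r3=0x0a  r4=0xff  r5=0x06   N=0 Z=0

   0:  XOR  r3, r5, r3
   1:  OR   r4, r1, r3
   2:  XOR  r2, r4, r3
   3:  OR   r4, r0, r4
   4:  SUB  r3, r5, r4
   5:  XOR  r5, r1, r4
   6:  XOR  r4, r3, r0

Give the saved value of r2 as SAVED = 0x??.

SAVED = 0xe2

after  0: r0=0x0a r1=0xe2 r2=0xbd r3=0x0c r4=0xff r5=0x06  N=0 Z=0
after  1: r0=0x0a r1=0xe2 r2=0xbd r3=0x0c r4=0xee r5=0x06  N=1 Z=0
after  2: r0=0x0a r1=0xe2 r2=0xe2 r3=0x0c r4=0xee r5=0x06  N=1 Z=0
after  3: r0=0x0a r1=0xe2 r2=0xe2 r3=0x0c r4=0xee r5=0x06  N=1 Z=0
-- IRQ taken; context saved, return-PC = 4 --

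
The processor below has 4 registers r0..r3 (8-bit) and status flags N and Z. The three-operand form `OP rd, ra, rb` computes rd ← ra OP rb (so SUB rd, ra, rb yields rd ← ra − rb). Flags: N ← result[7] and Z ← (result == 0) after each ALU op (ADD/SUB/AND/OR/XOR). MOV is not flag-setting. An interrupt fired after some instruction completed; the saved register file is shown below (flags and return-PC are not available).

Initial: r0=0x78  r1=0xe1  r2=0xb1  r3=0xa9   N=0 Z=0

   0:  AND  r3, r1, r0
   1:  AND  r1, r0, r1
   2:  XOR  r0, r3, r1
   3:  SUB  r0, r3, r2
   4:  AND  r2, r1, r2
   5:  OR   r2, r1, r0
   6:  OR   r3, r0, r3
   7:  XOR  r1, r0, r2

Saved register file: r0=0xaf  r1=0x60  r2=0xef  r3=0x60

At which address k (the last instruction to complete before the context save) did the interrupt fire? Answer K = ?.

after  0: r0=0x78 r1=0xe1 r2=0xb1 r3=0x60  N=0 Z=0
after  1: r0=0x78 r1=0x60 r2=0xb1 r3=0x60  N=0 Z=0
after  2: r0=0x00 r1=0x60 r2=0xb1 r3=0x60  N=0 Z=1
after  3: r0=0xaf r1=0x60 r2=0xb1 r3=0x60  N=1 Z=0
after  4: r0=0xaf r1=0x60 r2=0x20 r3=0x60  N=0 Z=0
after  5: r0=0xaf r1=0x60 r2=0xef r3=0x60  N=1 Z=0
-- IRQ taken; context saved, return-PC = 6 --

K = 5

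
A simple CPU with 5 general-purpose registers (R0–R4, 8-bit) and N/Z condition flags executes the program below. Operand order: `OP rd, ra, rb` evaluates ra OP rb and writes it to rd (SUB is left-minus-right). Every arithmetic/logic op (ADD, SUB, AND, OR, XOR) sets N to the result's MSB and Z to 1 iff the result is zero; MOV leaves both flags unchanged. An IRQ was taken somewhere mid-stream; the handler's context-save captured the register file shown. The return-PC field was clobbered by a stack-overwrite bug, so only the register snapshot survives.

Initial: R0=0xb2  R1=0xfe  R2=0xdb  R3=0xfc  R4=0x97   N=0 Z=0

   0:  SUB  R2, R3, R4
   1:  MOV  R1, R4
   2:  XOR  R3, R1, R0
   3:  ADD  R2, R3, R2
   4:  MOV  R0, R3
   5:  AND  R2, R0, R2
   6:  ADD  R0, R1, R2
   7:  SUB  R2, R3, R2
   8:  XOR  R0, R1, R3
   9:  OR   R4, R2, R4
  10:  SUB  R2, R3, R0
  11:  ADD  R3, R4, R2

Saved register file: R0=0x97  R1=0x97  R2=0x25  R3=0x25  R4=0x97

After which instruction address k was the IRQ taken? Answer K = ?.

K = 7

after  0: R0=0xb2 R1=0xfe R2=0x65 R3=0xfc R4=0x97  N=0 Z=0
after  1: R0=0xb2 R1=0x97 R2=0x65 R3=0xfc R4=0x97  N=0 Z=0
after  2: R0=0xb2 R1=0x97 R2=0x65 R3=0x25 R4=0x97  N=0 Z=0
after  3: R0=0xb2 R1=0x97 R2=0x8a R3=0x25 R4=0x97  N=1 Z=0
after  4: R0=0x25 R1=0x97 R2=0x8a R3=0x25 R4=0x97  N=1 Z=0
after  5: R0=0x25 R1=0x97 R2=0x00 R3=0x25 R4=0x97  N=0 Z=1
after  6: R0=0x97 R1=0x97 R2=0x00 R3=0x25 R4=0x97  N=1 Z=0
after  7: R0=0x97 R1=0x97 R2=0x25 R3=0x25 R4=0x97  N=0 Z=0
-- IRQ taken; context saved, return-PC = 8 --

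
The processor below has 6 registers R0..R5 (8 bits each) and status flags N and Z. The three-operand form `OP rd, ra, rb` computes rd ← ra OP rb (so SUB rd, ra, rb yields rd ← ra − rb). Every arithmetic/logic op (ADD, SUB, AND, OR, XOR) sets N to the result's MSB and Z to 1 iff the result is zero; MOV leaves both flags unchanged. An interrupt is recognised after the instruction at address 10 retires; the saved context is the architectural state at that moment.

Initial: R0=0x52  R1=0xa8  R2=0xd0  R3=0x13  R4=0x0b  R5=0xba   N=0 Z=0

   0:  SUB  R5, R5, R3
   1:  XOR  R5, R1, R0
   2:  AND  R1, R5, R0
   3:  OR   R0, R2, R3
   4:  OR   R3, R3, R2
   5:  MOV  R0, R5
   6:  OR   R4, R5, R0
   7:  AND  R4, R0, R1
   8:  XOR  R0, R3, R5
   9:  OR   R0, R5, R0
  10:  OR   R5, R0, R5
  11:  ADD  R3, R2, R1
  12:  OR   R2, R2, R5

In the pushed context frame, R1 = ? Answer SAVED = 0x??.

after  0: R0=0x52 R1=0xa8 R2=0xd0 R3=0x13 R4=0x0b R5=0xa7  N=1 Z=0
after  1: R0=0x52 R1=0xa8 R2=0xd0 R3=0x13 R4=0x0b R5=0xfa  N=1 Z=0
after  2: R0=0x52 R1=0x52 R2=0xd0 R3=0x13 R4=0x0b R5=0xfa  N=0 Z=0
after  3: R0=0xd3 R1=0x52 R2=0xd0 R3=0x13 R4=0x0b R5=0xfa  N=1 Z=0
after  4: R0=0xd3 R1=0x52 R2=0xd0 R3=0xd3 R4=0x0b R5=0xfa  N=1 Z=0
after  5: R0=0xfa R1=0x52 R2=0xd0 R3=0xd3 R4=0x0b R5=0xfa  N=1 Z=0
after  6: R0=0xfa R1=0x52 R2=0xd0 R3=0xd3 R4=0xfa R5=0xfa  N=1 Z=0
after  7: R0=0xfa R1=0x52 R2=0xd0 R3=0xd3 R4=0x52 R5=0xfa  N=0 Z=0
after  8: R0=0x29 R1=0x52 R2=0xd0 R3=0xd3 R4=0x52 R5=0xfa  N=0 Z=0
after  9: R0=0xfb R1=0x52 R2=0xd0 R3=0xd3 R4=0x52 R5=0xfa  N=1 Z=0
after 10: R0=0xfb R1=0x52 R2=0xd0 R3=0xd3 R4=0x52 R5=0xfb  N=1 Z=0
-- IRQ taken; context saved, return-PC = 11 --

SAVED = 0x52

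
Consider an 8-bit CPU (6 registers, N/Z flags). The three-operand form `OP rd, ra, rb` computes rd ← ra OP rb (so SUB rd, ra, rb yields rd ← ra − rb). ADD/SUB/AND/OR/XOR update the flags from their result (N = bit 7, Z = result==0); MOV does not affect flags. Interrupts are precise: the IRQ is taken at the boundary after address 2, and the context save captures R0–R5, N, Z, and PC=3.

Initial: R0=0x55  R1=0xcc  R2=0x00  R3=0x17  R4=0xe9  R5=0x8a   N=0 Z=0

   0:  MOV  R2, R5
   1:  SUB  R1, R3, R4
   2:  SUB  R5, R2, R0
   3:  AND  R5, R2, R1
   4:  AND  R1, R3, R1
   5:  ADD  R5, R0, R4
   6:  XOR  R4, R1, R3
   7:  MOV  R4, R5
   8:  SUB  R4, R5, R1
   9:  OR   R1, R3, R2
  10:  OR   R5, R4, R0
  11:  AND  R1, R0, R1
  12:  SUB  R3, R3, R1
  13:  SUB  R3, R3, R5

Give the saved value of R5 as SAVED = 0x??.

after  0: R0=0x55 R1=0xcc R2=0x8a R3=0x17 R4=0xe9 R5=0x8a  N=0 Z=0
after  1: R0=0x55 R1=0x2e R2=0x8a R3=0x17 R4=0xe9 R5=0x8a  N=0 Z=0
after  2: R0=0x55 R1=0x2e R2=0x8a R3=0x17 R4=0xe9 R5=0x35  N=0 Z=0
-- IRQ taken; context saved, return-PC = 3 --

SAVED = 0x35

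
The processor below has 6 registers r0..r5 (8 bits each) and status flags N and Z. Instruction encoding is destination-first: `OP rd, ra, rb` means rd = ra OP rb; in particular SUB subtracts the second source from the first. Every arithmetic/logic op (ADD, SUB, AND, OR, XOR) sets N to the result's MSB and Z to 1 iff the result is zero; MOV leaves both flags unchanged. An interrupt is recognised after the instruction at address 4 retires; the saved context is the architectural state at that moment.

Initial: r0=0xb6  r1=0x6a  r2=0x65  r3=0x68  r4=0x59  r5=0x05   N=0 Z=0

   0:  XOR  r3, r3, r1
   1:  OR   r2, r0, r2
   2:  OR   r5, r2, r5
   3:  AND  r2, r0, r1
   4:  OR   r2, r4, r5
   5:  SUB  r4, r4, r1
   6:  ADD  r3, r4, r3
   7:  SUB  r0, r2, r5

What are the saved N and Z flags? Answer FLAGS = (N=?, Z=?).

after  0: r0=0xb6 r1=0x6a r2=0x65 r3=0x02 r4=0x59 r5=0x05  N=0 Z=0
after  1: r0=0xb6 r1=0x6a r2=0xf7 r3=0x02 r4=0x59 r5=0x05  N=1 Z=0
after  2: r0=0xb6 r1=0x6a r2=0xf7 r3=0x02 r4=0x59 r5=0xf7  N=1 Z=0
after  3: r0=0xb6 r1=0x6a r2=0x22 r3=0x02 r4=0x59 r5=0xf7  N=0 Z=0
after  4: r0=0xb6 r1=0x6a r2=0xff r3=0x02 r4=0x59 r5=0xf7  N=1 Z=0
-- IRQ taken; context saved, return-PC = 5 --

FLAGS = (N=1, Z=0)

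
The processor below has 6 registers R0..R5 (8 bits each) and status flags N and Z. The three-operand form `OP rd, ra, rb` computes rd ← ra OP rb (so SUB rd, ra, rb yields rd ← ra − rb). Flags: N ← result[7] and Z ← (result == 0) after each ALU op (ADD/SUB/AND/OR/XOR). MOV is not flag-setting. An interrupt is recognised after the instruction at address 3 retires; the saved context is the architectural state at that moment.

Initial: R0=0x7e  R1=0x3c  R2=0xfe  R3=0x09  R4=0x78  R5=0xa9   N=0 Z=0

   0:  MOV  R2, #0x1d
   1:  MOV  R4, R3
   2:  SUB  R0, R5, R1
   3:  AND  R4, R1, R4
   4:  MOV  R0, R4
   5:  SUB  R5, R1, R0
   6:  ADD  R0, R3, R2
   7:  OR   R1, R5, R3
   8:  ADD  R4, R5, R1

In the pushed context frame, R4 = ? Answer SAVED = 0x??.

SAVED = 0x08

after  0: R0=0x7e R1=0x3c R2=0x1d R3=0x09 R4=0x78 R5=0xa9  N=0 Z=0
after  1: R0=0x7e R1=0x3c R2=0x1d R3=0x09 R4=0x09 R5=0xa9  N=0 Z=0
after  2: R0=0x6d R1=0x3c R2=0x1d R3=0x09 R4=0x09 R5=0xa9  N=0 Z=0
after  3: R0=0x6d R1=0x3c R2=0x1d R3=0x09 R4=0x08 R5=0xa9  N=0 Z=0
-- IRQ taken; context saved, return-PC = 4 --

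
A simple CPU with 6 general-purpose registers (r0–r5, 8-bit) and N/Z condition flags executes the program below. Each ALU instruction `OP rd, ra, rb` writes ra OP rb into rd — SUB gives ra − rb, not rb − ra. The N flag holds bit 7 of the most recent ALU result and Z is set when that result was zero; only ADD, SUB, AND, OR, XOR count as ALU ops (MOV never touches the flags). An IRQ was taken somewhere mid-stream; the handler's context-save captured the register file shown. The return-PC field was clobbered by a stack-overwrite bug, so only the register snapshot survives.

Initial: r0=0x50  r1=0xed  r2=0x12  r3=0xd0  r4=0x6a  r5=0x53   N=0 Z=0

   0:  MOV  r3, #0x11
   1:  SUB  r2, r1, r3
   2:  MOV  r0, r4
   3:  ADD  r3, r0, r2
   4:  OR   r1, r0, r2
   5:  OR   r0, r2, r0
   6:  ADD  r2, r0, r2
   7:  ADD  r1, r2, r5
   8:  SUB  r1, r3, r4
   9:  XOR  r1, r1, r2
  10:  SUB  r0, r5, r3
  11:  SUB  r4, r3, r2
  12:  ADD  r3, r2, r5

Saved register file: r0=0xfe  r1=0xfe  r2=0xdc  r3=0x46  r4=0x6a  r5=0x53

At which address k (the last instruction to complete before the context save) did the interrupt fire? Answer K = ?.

after  0: r0=0x50 r1=0xed r2=0x12 r3=0x11 r4=0x6a r5=0x53  N=0 Z=0
after  1: r0=0x50 r1=0xed r2=0xdc r3=0x11 r4=0x6a r5=0x53  N=1 Z=0
after  2: r0=0x6a r1=0xed r2=0xdc r3=0x11 r4=0x6a r5=0x53  N=1 Z=0
after  3: r0=0x6a r1=0xed r2=0xdc r3=0x46 r4=0x6a r5=0x53  N=0 Z=0
after  4: r0=0x6a r1=0xfe r2=0xdc r3=0x46 r4=0x6a r5=0x53  N=1 Z=0
after  5: r0=0xfe r1=0xfe r2=0xdc r3=0x46 r4=0x6a r5=0x53  N=1 Z=0
-- IRQ taken; context saved, return-PC = 6 --

K = 5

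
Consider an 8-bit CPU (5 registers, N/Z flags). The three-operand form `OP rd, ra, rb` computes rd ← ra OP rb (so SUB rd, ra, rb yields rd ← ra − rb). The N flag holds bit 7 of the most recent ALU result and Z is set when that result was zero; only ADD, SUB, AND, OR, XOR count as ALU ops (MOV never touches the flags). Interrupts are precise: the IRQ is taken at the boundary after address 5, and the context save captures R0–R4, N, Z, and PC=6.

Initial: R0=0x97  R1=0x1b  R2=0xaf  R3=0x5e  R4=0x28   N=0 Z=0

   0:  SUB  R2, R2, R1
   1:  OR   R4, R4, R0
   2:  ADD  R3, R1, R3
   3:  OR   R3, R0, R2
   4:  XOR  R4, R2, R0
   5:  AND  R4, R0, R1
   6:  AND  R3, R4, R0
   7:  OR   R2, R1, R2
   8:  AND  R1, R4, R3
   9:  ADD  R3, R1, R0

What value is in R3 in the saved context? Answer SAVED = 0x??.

SAVED = 0x97

after  0: R0=0x97 R1=0x1b R2=0x94 R3=0x5e R4=0x28  N=1 Z=0
after  1: R0=0x97 R1=0x1b R2=0x94 R3=0x5e R4=0xbf  N=1 Z=0
after  2: R0=0x97 R1=0x1b R2=0x94 R3=0x79 R4=0xbf  N=0 Z=0
after  3: R0=0x97 R1=0x1b R2=0x94 R3=0x97 R4=0xbf  N=1 Z=0
after  4: R0=0x97 R1=0x1b R2=0x94 R3=0x97 R4=0x03  N=0 Z=0
after  5: R0=0x97 R1=0x1b R2=0x94 R3=0x97 R4=0x13  N=0 Z=0
-- IRQ taken; context saved, return-PC = 6 --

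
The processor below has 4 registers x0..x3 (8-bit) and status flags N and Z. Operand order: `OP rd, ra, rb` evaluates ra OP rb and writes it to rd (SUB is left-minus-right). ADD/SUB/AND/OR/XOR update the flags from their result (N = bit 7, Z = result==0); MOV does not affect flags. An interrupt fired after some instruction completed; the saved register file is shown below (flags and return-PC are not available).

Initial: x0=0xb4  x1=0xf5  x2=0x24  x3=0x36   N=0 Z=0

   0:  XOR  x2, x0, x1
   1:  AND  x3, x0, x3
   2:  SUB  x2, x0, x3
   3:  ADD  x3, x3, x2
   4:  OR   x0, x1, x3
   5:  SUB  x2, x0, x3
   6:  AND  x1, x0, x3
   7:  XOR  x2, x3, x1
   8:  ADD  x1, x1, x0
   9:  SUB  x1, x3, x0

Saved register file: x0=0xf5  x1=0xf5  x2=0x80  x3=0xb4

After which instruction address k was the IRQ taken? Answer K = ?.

after  0: x0=0xb4 x1=0xf5 x2=0x41 x3=0x36  N=0 Z=0
after  1: x0=0xb4 x1=0xf5 x2=0x41 x3=0x34  N=0 Z=0
after  2: x0=0xb4 x1=0xf5 x2=0x80 x3=0x34  N=1 Z=0
after  3: x0=0xb4 x1=0xf5 x2=0x80 x3=0xb4  N=1 Z=0
after  4: x0=0xf5 x1=0xf5 x2=0x80 x3=0xb4  N=1 Z=0
-- IRQ taken; context saved, return-PC = 5 --

K = 4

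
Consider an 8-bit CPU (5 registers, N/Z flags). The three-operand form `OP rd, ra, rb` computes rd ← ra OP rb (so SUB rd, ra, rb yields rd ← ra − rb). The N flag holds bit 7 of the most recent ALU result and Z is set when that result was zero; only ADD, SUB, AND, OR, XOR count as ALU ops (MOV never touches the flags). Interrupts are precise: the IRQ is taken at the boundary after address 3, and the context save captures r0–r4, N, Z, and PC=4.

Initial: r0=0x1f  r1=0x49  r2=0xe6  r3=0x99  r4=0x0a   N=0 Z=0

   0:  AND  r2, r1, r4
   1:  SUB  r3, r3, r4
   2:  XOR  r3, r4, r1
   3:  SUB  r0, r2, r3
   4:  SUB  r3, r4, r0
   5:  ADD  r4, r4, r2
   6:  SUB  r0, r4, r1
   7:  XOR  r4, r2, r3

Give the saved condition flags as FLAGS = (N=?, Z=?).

FLAGS = (N=1, Z=0)

after  0: r0=0x1f r1=0x49 r2=0x08 r3=0x99 r4=0x0a  N=0 Z=0
after  1: r0=0x1f r1=0x49 r2=0x08 r3=0x8f r4=0x0a  N=1 Z=0
after  2: r0=0x1f r1=0x49 r2=0x08 r3=0x43 r4=0x0a  N=0 Z=0
after  3: r0=0xc5 r1=0x49 r2=0x08 r3=0x43 r4=0x0a  N=1 Z=0
-- IRQ taken; context saved, return-PC = 4 --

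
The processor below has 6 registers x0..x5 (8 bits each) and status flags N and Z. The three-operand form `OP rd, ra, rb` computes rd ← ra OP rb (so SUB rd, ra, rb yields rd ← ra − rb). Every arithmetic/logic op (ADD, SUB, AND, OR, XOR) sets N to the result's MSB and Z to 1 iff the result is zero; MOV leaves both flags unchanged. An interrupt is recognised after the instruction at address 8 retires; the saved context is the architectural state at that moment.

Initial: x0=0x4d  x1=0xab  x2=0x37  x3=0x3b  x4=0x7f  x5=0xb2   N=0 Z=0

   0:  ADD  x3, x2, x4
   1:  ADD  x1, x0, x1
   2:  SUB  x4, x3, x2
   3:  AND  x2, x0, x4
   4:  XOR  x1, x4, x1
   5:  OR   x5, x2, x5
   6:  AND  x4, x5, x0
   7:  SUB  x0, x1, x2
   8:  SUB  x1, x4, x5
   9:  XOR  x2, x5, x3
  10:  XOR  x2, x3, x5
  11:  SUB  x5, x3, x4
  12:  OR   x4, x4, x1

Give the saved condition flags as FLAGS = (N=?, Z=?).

after  0: x0=0x4d x1=0xab x2=0x37 x3=0xb6 x4=0x7f x5=0xb2  N=1 Z=0
after  1: x0=0x4d x1=0xf8 x2=0x37 x3=0xb6 x4=0x7f x5=0xb2  N=1 Z=0
after  2: x0=0x4d x1=0xf8 x2=0x37 x3=0xb6 x4=0x7f x5=0xb2  N=0 Z=0
after  3: x0=0x4d x1=0xf8 x2=0x4d x3=0xb6 x4=0x7f x5=0xb2  N=0 Z=0
after  4: x0=0x4d x1=0x87 x2=0x4d x3=0xb6 x4=0x7f x5=0xb2  N=1 Z=0
after  5: x0=0x4d x1=0x87 x2=0x4d x3=0xb6 x4=0x7f x5=0xff  N=1 Z=0
after  6: x0=0x4d x1=0x87 x2=0x4d x3=0xb6 x4=0x4d x5=0xff  N=0 Z=0
after  7: x0=0x3a x1=0x87 x2=0x4d x3=0xb6 x4=0x4d x5=0xff  N=0 Z=0
after  8: x0=0x3a x1=0x4e x2=0x4d x3=0xb6 x4=0x4d x5=0xff  N=0 Z=0
-- IRQ taken; context saved, return-PC = 9 --

FLAGS = (N=0, Z=0)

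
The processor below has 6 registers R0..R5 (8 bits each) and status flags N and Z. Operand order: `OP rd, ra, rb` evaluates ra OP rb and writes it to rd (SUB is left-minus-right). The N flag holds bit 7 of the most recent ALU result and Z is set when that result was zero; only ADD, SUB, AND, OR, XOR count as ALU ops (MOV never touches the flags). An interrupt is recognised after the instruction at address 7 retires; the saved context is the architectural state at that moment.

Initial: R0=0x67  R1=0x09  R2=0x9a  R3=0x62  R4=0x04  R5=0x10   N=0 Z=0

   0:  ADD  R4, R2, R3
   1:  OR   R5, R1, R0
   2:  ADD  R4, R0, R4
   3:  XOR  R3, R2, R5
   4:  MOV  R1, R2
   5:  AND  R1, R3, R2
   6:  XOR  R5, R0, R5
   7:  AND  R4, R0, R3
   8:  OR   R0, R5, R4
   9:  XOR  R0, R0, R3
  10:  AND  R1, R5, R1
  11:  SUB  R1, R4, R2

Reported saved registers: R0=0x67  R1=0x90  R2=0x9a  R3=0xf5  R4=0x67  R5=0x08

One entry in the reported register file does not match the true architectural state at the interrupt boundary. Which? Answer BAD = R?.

BAD = R4

after  0: R0=0x67 R1=0x09 R2=0x9a R3=0x62 R4=0xfc R5=0x10  N=1 Z=0
after  1: R0=0x67 R1=0x09 R2=0x9a R3=0x62 R4=0xfc R5=0x6f  N=0 Z=0
after  2: R0=0x67 R1=0x09 R2=0x9a R3=0x62 R4=0x63 R5=0x6f  N=0 Z=0
after  3: R0=0x67 R1=0x09 R2=0x9a R3=0xf5 R4=0x63 R5=0x6f  N=1 Z=0
after  4: R0=0x67 R1=0x9a R2=0x9a R3=0xf5 R4=0x63 R5=0x6f  N=1 Z=0
after  5: R0=0x67 R1=0x90 R2=0x9a R3=0xf5 R4=0x63 R5=0x6f  N=1 Z=0
after  6: R0=0x67 R1=0x90 R2=0x9a R3=0xf5 R4=0x63 R5=0x08  N=0 Z=0
after  7: R0=0x67 R1=0x90 R2=0x9a R3=0xf5 R4=0x65 R5=0x08  N=0 Z=0
-- IRQ taken; context saved, return-PC = 8 --
mismatch: R4: reported 0x67 vs actual 0x65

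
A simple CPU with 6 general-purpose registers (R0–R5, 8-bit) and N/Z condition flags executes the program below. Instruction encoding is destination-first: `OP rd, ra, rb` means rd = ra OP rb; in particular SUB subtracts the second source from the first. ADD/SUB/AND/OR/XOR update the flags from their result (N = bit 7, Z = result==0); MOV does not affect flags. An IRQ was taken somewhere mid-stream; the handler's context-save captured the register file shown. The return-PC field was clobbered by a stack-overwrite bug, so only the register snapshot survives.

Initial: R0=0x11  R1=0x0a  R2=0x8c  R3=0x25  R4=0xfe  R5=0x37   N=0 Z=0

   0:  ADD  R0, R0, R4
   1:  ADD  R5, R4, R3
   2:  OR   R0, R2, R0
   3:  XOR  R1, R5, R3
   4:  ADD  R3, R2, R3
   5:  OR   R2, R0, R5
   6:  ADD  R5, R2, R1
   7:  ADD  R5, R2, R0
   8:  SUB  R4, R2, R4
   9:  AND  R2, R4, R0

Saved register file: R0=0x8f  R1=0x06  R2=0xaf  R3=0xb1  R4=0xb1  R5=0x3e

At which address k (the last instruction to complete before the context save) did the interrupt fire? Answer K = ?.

K = 8

after  0: R0=0x0f R1=0x0a R2=0x8c R3=0x25 R4=0xfe R5=0x37  N=0 Z=0
after  1: R0=0x0f R1=0x0a R2=0x8c R3=0x25 R4=0xfe R5=0x23  N=0 Z=0
after  2: R0=0x8f R1=0x0a R2=0x8c R3=0x25 R4=0xfe R5=0x23  N=1 Z=0
after  3: R0=0x8f R1=0x06 R2=0x8c R3=0x25 R4=0xfe R5=0x23  N=0 Z=0
after  4: R0=0x8f R1=0x06 R2=0x8c R3=0xb1 R4=0xfe R5=0x23  N=1 Z=0
after  5: R0=0x8f R1=0x06 R2=0xaf R3=0xb1 R4=0xfe R5=0x23  N=1 Z=0
after  6: R0=0x8f R1=0x06 R2=0xaf R3=0xb1 R4=0xfe R5=0xb5  N=1 Z=0
after  7: R0=0x8f R1=0x06 R2=0xaf R3=0xb1 R4=0xfe R5=0x3e  N=0 Z=0
after  8: R0=0x8f R1=0x06 R2=0xaf R3=0xb1 R4=0xb1 R5=0x3e  N=1 Z=0
-- IRQ taken; context saved, return-PC = 9 --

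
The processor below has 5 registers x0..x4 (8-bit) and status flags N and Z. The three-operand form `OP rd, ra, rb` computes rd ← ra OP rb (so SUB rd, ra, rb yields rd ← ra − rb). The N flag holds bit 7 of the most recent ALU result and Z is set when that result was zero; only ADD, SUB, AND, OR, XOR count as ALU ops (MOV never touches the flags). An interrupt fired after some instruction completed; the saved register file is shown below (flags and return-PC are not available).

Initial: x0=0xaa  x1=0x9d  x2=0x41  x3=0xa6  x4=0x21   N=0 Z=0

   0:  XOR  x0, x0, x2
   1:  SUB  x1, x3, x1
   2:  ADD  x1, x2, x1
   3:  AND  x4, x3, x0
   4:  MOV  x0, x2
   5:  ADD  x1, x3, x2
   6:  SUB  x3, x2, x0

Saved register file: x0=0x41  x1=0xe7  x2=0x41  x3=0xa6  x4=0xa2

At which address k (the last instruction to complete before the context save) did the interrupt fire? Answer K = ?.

after  0: x0=0xeb x1=0x9d x2=0x41 x3=0xa6 x4=0x21  N=1 Z=0
after  1: x0=0xeb x1=0x09 x2=0x41 x3=0xa6 x4=0x21  N=0 Z=0
after  2: x0=0xeb x1=0x4a x2=0x41 x3=0xa6 x4=0x21  N=0 Z=0
after  3: x0=0xeb x1=0x4a x2=0x41 x3=0xa6 x4=0xa2  N=1 Z=0
after  4: x0=0x41 x1=0x4a x2=0x41 x3=0xa6 x4=0xa2  N=1 Z=0
after  5: x0=0x41 x1=0xe7 x2=0x41 x3=0xa6 x4=0xa2  N=1 Z=0
-- IRQ taken; context saved, return-PC = 6 --

K = 5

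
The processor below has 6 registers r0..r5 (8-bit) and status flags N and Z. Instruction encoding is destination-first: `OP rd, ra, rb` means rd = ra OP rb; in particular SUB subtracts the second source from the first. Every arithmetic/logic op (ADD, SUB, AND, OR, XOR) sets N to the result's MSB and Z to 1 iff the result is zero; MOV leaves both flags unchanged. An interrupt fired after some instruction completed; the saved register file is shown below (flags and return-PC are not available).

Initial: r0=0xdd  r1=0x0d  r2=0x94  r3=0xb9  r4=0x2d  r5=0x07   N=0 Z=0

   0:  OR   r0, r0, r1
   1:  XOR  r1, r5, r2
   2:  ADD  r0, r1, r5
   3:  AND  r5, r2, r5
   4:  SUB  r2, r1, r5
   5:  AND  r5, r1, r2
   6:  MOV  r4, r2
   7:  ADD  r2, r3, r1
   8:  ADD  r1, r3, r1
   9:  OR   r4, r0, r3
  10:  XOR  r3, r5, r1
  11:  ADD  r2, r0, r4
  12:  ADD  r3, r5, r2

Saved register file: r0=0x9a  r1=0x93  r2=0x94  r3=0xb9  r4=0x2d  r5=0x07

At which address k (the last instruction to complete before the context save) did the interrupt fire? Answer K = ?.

K = 2

after  0: r0=0xdd r1=0x0d r2=0x94 r3=0xb9 r4=0x2d r5=0x07  N=1 Z=0
after  1: r0=0xdd r1=0x93 r2=0x94 r3=0xb9 r4=0x2d r5=0x07  N=1 Z=0
after  2: r0=0x9a r1=0x93 r2=0x94 r3=0xb9 r4=0x2d r5=0x07  N=1 Z=0
-- IRQ taken; context saved, return-PC = 3 --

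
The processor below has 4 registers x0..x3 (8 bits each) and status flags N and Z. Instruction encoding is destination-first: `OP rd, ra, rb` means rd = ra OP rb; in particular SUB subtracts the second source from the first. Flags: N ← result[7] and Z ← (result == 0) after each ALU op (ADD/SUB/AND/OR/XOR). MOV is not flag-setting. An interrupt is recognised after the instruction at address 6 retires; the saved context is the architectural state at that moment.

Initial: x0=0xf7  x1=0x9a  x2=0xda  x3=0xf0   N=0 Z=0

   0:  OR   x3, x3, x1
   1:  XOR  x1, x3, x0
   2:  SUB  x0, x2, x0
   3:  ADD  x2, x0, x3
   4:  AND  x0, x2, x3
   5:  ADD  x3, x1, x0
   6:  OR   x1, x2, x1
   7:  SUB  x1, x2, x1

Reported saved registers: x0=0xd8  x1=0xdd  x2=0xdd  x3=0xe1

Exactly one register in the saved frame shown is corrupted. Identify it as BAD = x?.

BAD = x3

after  0: x0=0xf7 x1=0x9a x2=0xda x3=0xfa  N=1 Z=0
after  1: x0=0xf7 x1=0x0d x2=0xda x3=0xfa  N=0 Z=0
after  2: x0=0xe3 x1=0x0d x2=0xda x3=0xfa  N=1 Z=0
after  3: x0=0xe3 x1=0x0d x2=0xdd x3=0xfa  N=1 Z=0
after  4: x0=0xd8 x1=0x0d x2=0xdd x3=0xfa  N=1 Z=0
after  5: x0=0xd8 x1=0x0d x2=0xdd x3=0xe5  N=1 Z=0
after  6: x0=0xd8 x1=0xdd x2=0xdd x3=0xe5  N=1 Z=0
-- IRQ taken; context saved, return-PC = 7 --
mismatch: x3: reported 0xe1 vs actual 0xe5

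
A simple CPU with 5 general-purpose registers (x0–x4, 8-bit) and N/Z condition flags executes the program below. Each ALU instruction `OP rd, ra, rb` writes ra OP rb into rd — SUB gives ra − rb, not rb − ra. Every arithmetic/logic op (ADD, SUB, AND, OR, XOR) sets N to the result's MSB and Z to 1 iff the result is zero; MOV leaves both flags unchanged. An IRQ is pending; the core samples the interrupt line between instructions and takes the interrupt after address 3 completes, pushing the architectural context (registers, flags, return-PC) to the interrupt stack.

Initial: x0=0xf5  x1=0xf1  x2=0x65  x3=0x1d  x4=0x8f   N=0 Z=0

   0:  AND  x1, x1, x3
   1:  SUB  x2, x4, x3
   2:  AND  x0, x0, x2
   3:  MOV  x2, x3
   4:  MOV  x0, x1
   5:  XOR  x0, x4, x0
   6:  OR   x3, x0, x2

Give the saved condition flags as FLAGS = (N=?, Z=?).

after  0: x0=0xf5 x1=0x11 x2=0x65 x3=0x1d x4=0x8f  N=0 Z=0
after  1: x0=0xf5 x1=0x11 x2=0x72 x3=0x1d x4=0x8f  N=0 Z=0
after  2: x0=0x70 x1=0x11 x2=0x72 x3=0x1d x4=0x8f  N=0 Z=0
after  3: x0=0x70 x1=0x11 x2=0x1d x3=0x1d x4=0x8f  N=0 Z=0
-- IRQ taken; context saved, return-PC = 4 --

FLAGS = (N=0, Z=0)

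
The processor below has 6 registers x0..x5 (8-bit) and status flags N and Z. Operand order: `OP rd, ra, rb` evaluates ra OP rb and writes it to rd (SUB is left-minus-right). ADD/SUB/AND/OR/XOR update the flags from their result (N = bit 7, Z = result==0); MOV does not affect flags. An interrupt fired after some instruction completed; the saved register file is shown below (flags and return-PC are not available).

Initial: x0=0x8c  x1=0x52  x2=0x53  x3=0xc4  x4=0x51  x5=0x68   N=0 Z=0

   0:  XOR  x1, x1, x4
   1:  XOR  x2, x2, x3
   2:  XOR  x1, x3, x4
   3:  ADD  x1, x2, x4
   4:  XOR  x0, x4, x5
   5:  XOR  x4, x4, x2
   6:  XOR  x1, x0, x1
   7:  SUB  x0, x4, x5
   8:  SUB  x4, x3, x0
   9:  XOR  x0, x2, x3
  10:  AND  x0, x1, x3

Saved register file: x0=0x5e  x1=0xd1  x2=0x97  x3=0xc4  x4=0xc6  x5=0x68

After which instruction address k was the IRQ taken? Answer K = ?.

after  0: x0=0x8c x1=0x03 x2=0x53 x3=0xc4 x4=0x51 x5=0x68  N=0 Z=0
after  1: x0=0x8c x1=0x03 x2=0x97 x3=0xc4 x4=0x51 x5=0x68  N=1 Z=0
after  2: x0=0x8c x1=0x95 x2=0x97 x3=0xc4 x4=0x51 x5=0x68  N=1 Z=0
after  3: x0=0x8c x1=0xe8 x2=0x97 x3=0xc4 x4=0x51 x5=0x68  N=1 Z=0
after  4: x0=0x39 x1=0xe8 x2=0x97 x3=0xc4 x4=0x51 x5=0x68  N=0 Z=0
after  5: x0=0x39 x1=0xe8 x2=0x97 x3=0xc4 x4=0xc6 x5=0x68  N=1 Z=0
after  6: x0=0x39 x1=0xd1 x2=0x97 x3=0xc4 x4=0xc6 x5=0x68  N=1 Z=0
after  7: x0=0x5e x1=0xd1 x2=0x97 x3=0xc4 x4=0xc6 x5=0x68  N=0 Z=0
-- IRQ taken; context saved, return-PC = 8 --

K = 7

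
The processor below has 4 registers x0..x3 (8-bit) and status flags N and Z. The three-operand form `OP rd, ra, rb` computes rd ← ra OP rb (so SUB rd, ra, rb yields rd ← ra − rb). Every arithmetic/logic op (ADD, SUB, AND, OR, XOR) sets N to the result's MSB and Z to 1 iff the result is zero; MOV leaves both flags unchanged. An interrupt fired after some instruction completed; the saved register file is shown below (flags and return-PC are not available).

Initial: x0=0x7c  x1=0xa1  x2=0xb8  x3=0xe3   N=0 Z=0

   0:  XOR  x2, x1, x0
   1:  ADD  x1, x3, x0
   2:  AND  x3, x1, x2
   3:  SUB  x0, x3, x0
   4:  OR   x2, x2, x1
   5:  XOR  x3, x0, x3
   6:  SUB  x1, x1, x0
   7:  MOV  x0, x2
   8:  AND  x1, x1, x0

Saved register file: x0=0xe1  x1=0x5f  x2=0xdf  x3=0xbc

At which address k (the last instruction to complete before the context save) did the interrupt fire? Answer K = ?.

K = 5

after  0: x0=0x7c x1=0xa1 x2=0xdd x3=0xe3  N=1 Z=0
after  1: x0=0x7c x1=0x5f x2=0xdd x3=0xe3  N=0 Z=0
after  2: x0=0x7c x1=0x5f x2=0xdd x3=0x5d  N=0 Z=0
after  3: x0=0xe1 x1=0x5f x2=0xdd x3=0x5d  N=1 Z=0
after  4: x0=0xe1 x1=0x5f x2=0xdf x3=0x5d  N=1 Z=0
after  5: x0=0xe1 x1=0x5f x2=0xdf x3=0xbc  N=1 Z=0
-- IRQ taken; context saved, return-PC = 6 --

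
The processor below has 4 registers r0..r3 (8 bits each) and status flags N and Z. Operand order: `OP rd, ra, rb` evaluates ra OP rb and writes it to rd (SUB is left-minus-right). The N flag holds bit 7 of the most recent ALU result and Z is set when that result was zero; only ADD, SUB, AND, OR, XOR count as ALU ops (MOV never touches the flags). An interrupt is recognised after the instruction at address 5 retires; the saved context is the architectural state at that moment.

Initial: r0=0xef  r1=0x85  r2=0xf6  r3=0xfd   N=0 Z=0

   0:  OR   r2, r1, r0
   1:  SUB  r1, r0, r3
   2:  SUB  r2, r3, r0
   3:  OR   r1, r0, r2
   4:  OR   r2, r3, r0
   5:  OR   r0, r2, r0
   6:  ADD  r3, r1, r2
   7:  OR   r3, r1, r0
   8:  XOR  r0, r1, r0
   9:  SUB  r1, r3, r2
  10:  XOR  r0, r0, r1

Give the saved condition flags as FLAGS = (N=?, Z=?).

FLAGS = (N=1, Z=0)

after  0: r0=0xef r1=0x85 r2=0xef r3=0xfd  N=1 Z=0
after  1: r0=0xef r1=0xf2 r2=0xef r3=0xfd  N=1 Z=0
after  2: r0=0xef r1=0xf2 r2=0x0e r3=0xfd  N=0 Z=0
after  3: r0=0xef r1=0xef r2=0x0e r3=0xfd  N=1 Z=0
after  4: r0=0xef r1=0xef r2=0xff r3=0xfd  N=1 Z=0
after  5: r0=0xff r1=0xef r2=0xff r3=0xfd  N=1 Z=0
-- IRQ taken; context saved, return-PC = 6 --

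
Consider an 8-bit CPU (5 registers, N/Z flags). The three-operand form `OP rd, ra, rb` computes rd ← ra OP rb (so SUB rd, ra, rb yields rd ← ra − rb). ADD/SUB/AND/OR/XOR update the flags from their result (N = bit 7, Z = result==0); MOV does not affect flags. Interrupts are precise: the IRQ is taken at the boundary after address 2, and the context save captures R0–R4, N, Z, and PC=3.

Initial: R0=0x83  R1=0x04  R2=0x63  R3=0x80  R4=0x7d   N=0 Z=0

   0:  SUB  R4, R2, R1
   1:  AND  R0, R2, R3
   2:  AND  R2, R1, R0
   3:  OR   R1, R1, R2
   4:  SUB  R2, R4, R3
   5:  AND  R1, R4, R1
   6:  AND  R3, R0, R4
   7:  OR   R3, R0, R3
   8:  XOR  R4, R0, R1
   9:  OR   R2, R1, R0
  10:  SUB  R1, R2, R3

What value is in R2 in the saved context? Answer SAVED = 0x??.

SAVED = 0x00

after  0: R0=0x83 R1=0x04 R2=0x63 R3=0x80 R4=0x5f  N=0 Z=0
after  1: R0=0x00 R1=0x04 R2=0x63 R3=0x80 R4=0x5f  N=0 Z=1
after  2: R0=0x00 R1=0x04 R2=0x00 R3=0x80 R4=0x5f  N=0 Z=1
-- IRQ taken; context saved, return-PC = 3 --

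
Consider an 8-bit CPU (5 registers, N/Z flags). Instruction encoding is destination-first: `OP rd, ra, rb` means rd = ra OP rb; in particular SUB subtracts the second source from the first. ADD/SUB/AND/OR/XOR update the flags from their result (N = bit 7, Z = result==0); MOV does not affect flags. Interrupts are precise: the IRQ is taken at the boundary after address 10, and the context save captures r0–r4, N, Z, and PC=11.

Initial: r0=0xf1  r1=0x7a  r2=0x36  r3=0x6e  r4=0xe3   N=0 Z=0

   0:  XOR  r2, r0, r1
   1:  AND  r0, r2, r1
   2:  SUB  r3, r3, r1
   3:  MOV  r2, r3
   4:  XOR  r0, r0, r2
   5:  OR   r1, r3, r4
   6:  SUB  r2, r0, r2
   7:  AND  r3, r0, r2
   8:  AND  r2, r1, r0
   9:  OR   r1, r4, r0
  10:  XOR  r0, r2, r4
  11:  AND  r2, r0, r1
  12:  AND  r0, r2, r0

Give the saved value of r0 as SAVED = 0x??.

after  0: r0=0xf1 r1=0x7a r2=0x8b r3=0x6e r4=0xe3  N=1 Z=0
after  1: r0=0x0a r1=0x7a r2=0x8b r3=0x6e r4=0xe3  N=0 Z=0
after  2: r0=0x0a r1=0x7a r2=0x8b r3=0xf4 r4=0xe3  N=1 Z=0
after  3: r0=0x0a r1=0x7a r2=0xf4 r3=0xf4 r4=0xe3  N=1 Z=0
after  4: r0=0xfe r1=0x7a r2=0xf4 r3=0xf4 r4=0xe3  N=1 Z=0
after  5: r0=0xfe r1=0xf7 r2=0xf4 r3=0xf4 r4=0xe3  N=1 Z=0
after  6: r0=0xfe r1=0xf7 r2=0x0a r3=0xf4 r4=0xe3  N=0 Z=0
after  7: r0=0xfe r1=0xf7 r2=0x0a r3=0x0a r4=0xe3  N=0 Z=0
after  8: r0=0xfe r1=0xf7 r2=0xf6 r3=0x0a r4=0xe3  N=1 Z=0
after  9: r0=0xfe r1=0xff r2=0xf6 r3=0x0a r4=0xe3  N=1 Z=0
after 10: r0=0x15 r1=0xff r2=0xf6 r3=0x0a r4=0xe3  N=0 Z=0
-- IRQ taken; context saved, return-PC = 11 --

SAVED = 0x15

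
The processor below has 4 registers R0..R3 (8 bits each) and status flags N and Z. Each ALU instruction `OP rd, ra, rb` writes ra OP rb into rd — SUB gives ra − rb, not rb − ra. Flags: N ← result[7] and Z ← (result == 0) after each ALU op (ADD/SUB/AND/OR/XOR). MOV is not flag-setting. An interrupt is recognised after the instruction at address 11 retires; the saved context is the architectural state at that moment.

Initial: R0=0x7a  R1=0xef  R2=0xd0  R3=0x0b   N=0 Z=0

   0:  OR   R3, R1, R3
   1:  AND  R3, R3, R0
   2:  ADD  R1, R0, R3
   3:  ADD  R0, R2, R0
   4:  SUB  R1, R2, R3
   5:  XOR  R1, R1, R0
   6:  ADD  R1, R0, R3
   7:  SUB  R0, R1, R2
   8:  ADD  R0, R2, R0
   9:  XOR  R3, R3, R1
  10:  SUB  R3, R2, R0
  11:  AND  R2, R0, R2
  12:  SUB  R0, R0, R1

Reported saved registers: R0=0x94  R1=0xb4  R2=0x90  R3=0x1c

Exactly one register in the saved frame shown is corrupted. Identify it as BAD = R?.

BAD = R0

after  0: R0=0x7a R1=0xef R2=0xd0 R3=0xef  N=1 Z=0
after  1: R0=0x7a R1=0xef R2=0xd0 R3=0x6a  N=0 Z=0
after  2: R0=0x7a R1=0xe4 R2=0xd0 R3=0x6a  N=1 Z=0
after  3: R0=0x4a R1=0xe4 R2=0xd0 R3=0x6a  N=0 Z=0
after  4: R0=0x4a R1=0x66 R2=0xd0 R3=0x6a  N=0 Z=0
after  5: R0=0x4a R1=0x2c R2=0xd0 R3=0x6a  N=0 Z=0
after  6: R0=0x4a R1=0xb4 R2=0xd0 R3=0x6a  N=1 Z=0
after  7: R0=0xe4 R1=0xb4 R2=0xd0 R3=0x6a  N=1 Z=0
after  8: R0=0xb4 R1=0xb4 R2=0xd0 R3=0x6a  N=1 Z=0
after  9: R0=0xb4 R1=0xb4 R2=0xd0 R3=0xde  N=1 Z=0
after 10: R0=0xb4 R1=0xb4 R2=0xd0 R3=0x1c  N=0 Z=0
after 11: R0=0xb4 R1=0xb4 R2=0x90 R3=0x1c  N=1 Z=0
-- IRQ taken; context saved, return-PC = 12 --
mismatch: R0: reported 0x94 vs actual 0xb4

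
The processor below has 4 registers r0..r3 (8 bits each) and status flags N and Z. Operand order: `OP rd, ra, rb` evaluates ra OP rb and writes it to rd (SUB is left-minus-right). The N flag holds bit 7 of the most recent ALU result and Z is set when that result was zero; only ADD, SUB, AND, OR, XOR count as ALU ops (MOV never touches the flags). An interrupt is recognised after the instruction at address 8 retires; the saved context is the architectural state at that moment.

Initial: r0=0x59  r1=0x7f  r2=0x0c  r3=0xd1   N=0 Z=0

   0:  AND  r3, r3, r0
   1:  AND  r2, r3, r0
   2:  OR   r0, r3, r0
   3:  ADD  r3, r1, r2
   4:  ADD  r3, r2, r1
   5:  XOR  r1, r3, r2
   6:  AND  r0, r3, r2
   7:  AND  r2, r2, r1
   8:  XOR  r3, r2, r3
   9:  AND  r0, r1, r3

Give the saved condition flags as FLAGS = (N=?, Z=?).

FLAGS = (N=1, Z=0)

after  0: r0=0x59 r1=0x7f r2=0x0c r3=0x51  N=0 Z=0
after  1: r0=0x59 r1=0x7f r2=0x51 r3=0x51  N=0 Z=0
after  2: r0=0x59 r1=0x7f r2=0x51 r3=0x51  N=0 Z=0
after  3: r0=0x59 r1=0x7f r2=0x51 r3=0xd0  N=1 Z=0
after  4: r0=0x59 r1=0x7f r2=0x51 r3=0xd0  N=1 Z=0
after  5: r0=0x59 r1=0x81 r2=0x51 r3=0xd0  N=1 Z=0
after  6: r0=0x50 r1=0x81 r2=0x51 r3=0xd0  N=0 Z=0
after  7: r0=0x50 r1=0x81 r2=0x01 r3=0xd0  N=0 Z=0
after  8: r0=0x50 r1=0x81 r2=0x01 r3=0xd1  N=1 Z=0
-- IRQ taken; context saved, return-PC = 9 --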